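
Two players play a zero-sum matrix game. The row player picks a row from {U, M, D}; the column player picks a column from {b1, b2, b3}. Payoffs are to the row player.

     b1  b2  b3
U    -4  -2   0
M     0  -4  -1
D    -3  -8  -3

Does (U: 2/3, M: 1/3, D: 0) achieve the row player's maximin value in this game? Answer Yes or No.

Against b1 this mix gives (2/3)·(-4) + (1/3)·0 = -8/3.
Against b2 this mix gives (2/3)·(-2) + (1/3)·(-4) = -8/3.
Against b3 this mix gives (2/3)·0 + (1/3)·(-1) = -1/3.
All of the column player's active replies (b1, b2) yield -8/3, and no column does worse for the row player. The mix makes the column player indifferent and guarantees -8/3, so it is optimal.

Yes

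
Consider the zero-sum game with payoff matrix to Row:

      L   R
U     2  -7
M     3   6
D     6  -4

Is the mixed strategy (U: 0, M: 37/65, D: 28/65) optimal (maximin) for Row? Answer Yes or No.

No

Against L this mix gives (37/65)·3 + (28/65)·6 = 279/65.
Against R this mix gives (37/65)·6 + (28/65)·(-4) = 22/13.
Column will play R, holding Row to 22/13. Shifting weight toward the row that does better against R would raise this floor (the equalizing mix achieves 48/13 against both R and L), so the proposed strategy is not optimal.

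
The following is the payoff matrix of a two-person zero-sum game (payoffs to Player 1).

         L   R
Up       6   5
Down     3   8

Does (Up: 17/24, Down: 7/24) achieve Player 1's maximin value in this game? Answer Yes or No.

No

Against L this mix gives (17/24)·6 + (7/24)·3 = 41/8.
Against R this mix gives (17/24)·5 + (7/24)·8 = 47/8.
Player 2 will play L, holding Player 1 to 41/8. Shifting weight toward the row that does better against L would raise this floor (the equalizing mix achieves 11/2 against both L and R), so the proposed strategy is not optimal.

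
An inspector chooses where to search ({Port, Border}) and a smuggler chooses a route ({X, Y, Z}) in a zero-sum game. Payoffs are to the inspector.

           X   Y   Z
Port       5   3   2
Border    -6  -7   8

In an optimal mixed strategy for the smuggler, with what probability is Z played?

Row minima: Port → 2, Border → -7; maximin = 2.
Column maxima: X → 5, Y → 3, Z → 8; minimax = 3.
2 ≠ 3, so there is no saddle point; optimal play is mixed.
X is strictly dominated by Y (it gives the inspector strictly more in every row), so the smuggler never plays it.
On the remaining 2×2 (Port, Border vs Y, Z):
Let the inspector play Port with probability p. Expected payoff against Y: 3p + (-7)(1−p) = 10p − 7; against Z: 2p + 8(1−p) = −6p + 8.
Setting these equal: 10p − 7 = −6p + 8 ⇒ 16p = 15 ⇒ p = 15/16, and the value is (10)·(15/16) − 7 = 19/8.
For the smuggler: with q = P(Y), equating Port's and Border's payoffs gives q + 2 = −15q + 8 ⇒ q = 3/8.

5/8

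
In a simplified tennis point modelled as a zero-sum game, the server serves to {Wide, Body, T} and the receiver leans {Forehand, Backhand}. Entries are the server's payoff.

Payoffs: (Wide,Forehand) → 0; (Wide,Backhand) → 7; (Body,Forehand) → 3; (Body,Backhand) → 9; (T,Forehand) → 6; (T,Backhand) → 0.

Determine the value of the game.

9/2

Row minima: Wide → 0, Body → 3, T → 0; maximin = 3.
Column maxima: Forehand → 6, Backhand → 9; minimax = 6.
3 ≠ 6, so there is no saddle point; optimal play is mixed.
Wide is strictly dominated by Body, so the server never plays it.
On the remaining 2×2 (Body, T vs Forehand, Backhand):
Let the server play Body with probability p. Expected payoff against Forehand: 3p + 6(1−p) = −3p + 6; against Backhand: 9p + 0(1−p) = 9p.
Setting these equal: −3p + 6 = 9p ⇒ −12p = -6 ⇒ p = 1/2, and the value is (-3)·(1/2) + 6 = 9/2.
For the receiver: with q = P(Forehand), equating Body's and T's payoffs gives −6q + 9 = 6q ⇒ q = 3/4.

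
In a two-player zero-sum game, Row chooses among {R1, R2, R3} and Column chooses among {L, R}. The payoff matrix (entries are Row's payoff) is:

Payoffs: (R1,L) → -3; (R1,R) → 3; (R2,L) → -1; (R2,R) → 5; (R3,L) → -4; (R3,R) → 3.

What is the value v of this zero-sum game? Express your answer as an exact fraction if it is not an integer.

Row minima: R1 → -3, R2 → -1, R3 → -4; maximin = -1.
Column maxima: L → -1, R → 5; minimax = -1.
Since maximin = minimax = -1, there is a saddle point and the value is -1.

-1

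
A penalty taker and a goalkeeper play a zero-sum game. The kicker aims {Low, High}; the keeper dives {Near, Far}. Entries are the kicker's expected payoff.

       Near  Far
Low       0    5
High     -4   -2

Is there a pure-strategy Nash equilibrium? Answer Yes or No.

Row minima: Low → 0, High → -4; maximin = 0.
Column maxima: Near → 0, Far → 5; minimax = 0.
maximin = minimax = 0, so a saddle point exists.

Yes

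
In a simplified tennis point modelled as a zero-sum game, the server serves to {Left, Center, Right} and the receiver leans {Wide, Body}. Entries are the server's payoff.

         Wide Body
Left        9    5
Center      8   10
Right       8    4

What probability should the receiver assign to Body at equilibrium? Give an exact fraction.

Row minima: Left → 5, Center → 8, Right → 4; maximin = 8.
Column maxima: Wide → 9, Body → 10; minimax = 9.
8 ≠ 9, so there is no saddle point; optimal play is mixed.
Right is strictly dominated by Left, so the server never plays it.
On the remaining 2×2 (Left, Center vs Wide, Body):
Let the server play Left with probability p. Expected payoff against Wide: 9p + 8(1−p) = p + 8; against Body: 5p + 10(1−p) = −5p + 10.
Setting these equal: p + 8 = −5p + 10 ⇒ 6p = 2 ⇒ p = 1/3, and the value is (1)·(1/3) + 8 = 25/3.
For the receiver: with q = P(Wide), equating Left's and Center's payoffs gives 4q + 5 = −2q + 10 ⇒ q = 5/6.

1/6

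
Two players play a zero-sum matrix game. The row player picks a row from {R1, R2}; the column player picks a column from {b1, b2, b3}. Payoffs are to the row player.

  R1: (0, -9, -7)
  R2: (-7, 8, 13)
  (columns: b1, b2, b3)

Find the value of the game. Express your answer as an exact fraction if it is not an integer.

-21/8

Row minima: R1 → -9, R2 → -7; maximin = -7.
Column maxima: b1 → 0, b2 → 8, b3 → 13; minimax = 0.
-7 ≠ 0, so there is no saddle point; optimal play is mixed.
b3 is strictly dominated by b2 (it gives the row player strictly more in every row), so the column player never plays it.
On the remaining 2×2 (R1, R2 vs b1, b2):
Let the row player play R1 with probability p. Expected payoff against b1: 0p + (-7)(1−p) = 7p − 7; against b2: (-9)p + 8(1−p) = −17p + 8.
Setting these equal: 7p − 7 = −17p + 8 ⇒ 24p = 15 ⇒ p = 5/8, and the value is (7)·(5/8) − 7 = -21/8.
For the column player: with q = P(b1), equating R1's and R2's payoffs gives 9q − 9 = −15q + 8 ⇒ q = 17/24.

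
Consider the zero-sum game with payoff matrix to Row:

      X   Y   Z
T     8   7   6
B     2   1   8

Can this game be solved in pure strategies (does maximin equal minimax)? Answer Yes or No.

No

Row minima: T → 6, B → 1; maximin = 6.
Column maxima: X → 8, Y → 7, Z → 8; minimax = 7.
6 ≠ 7, so no pure-strategy equilibrium exists.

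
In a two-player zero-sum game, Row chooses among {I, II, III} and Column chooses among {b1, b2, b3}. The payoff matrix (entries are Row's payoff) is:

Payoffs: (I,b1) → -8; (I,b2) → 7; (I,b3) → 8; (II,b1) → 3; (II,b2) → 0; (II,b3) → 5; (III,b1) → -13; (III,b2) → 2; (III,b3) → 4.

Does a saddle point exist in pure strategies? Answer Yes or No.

No

Row minima: I → -8, II → 0, III → -13; maximin = 0.
Column maxima: b1 → 3, b2 → 7, b3 → 8; minimax = 3.
0 ≠ 3, so no pure-strategy equilibrium exists.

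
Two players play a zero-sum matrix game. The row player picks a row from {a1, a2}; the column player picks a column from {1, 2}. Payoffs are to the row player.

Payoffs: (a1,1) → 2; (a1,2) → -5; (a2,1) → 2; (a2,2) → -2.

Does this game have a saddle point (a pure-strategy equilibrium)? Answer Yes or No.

Yes

Row minima: a1 → -5, a2 → -2; maximin = -2.
Column maxima: 1 → 2, 2 → -2; minimax = -2.
maximin = minimax = -2, so a saddle point exists.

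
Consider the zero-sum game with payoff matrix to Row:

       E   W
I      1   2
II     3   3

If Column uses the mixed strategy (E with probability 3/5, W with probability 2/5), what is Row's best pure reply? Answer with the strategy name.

Expected payoff of I: (3/5)·1 + (2/5)·2 = 7/5.
Expected payoff of II: (3/5)·3 + (2/5)·3 = 3.
The largest is 3, so Row's best response is II.

II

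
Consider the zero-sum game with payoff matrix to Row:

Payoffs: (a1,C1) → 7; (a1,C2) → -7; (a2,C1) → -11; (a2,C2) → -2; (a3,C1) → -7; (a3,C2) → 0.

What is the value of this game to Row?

-7/3

Row minima: a1 → -7, a2 → -11, a3 → -7; maximin = -7.
Column maxima: C1 → 7, C2 → 0; minimax = 0.
-7 ≠ 0, so there is no saddle point; optimal play is mixed.
a2 is strictly dominated by a3, so Row never plays it.
On the remaining 2×2 (a1, a3 vs C1, C2):
Let Row play a1 with probability p. Expected payoff against C1: 7p + (-7)(1−p) = 14p − 7; against C2: (-7)p + 0(1−p) = −7p.
Setting these equal: 14p − 7 = −7p ⇒ 21p = 7 ⇒ p = 1/3, and the value is (14)·(1/3) − 7 = -7/3.
For Column: with q = P(C1), equating a1's and a3's payoffs gives 14q − 7 = −7q ⇒ q = 1/3.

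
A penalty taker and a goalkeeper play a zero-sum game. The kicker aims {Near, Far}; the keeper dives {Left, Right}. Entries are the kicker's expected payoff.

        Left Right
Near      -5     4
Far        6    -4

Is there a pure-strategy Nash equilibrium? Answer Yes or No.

Row minima: Near → -5, Far → -4; maximin = -4.
Column maxima: Left → 6, Right → 4; minimax = 4.
-4 ≠ 4, so no pure-strategy equilibrium exists.

No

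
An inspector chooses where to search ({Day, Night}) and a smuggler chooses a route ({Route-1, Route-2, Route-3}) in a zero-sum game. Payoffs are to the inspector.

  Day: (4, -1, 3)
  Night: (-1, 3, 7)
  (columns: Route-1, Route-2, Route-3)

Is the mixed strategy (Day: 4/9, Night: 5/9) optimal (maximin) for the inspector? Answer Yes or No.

Against Route-1 this mix gives (4/9)·4 + (5/9)·(-1) = 11/9.
Against Route-2 this mix gives (4/9)·(-1) + (5/9)·3 = 11/9.
Against Route-3 this mix gives (4/9)·3 + (5/9)·7 = 47/9.
All of the smuggler's active replies (Route-1, Route-2) yield 11/9, and no column does worse for the inspector. The mix makes the smuggler indifferent and guarantees 11/9, so it is optimal.

Yes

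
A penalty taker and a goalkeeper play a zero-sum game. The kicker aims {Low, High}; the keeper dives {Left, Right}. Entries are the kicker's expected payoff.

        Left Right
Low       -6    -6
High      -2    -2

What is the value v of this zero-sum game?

Row minima: Low → -6, High → -2; maximin = -2.
Column maxima: Left → -2, Right → -2; minimax = -2.
Since maximin = minimax = -2, there is a saddle point and the value is -2.

-2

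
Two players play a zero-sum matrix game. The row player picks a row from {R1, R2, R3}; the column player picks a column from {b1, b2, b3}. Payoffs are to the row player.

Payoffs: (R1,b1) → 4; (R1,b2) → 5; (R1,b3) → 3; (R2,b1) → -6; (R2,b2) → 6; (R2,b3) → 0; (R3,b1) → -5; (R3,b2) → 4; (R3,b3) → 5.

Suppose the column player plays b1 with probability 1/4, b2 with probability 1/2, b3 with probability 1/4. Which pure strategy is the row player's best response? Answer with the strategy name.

R1

Expected payoff of R1: (1/4)·4 + (1/2)·5 + (1/4)·3 = 17/4.
Expected payoff of R2: (1/4)·(-6) + (1/2)·6 + (1/4)·0 = 3/2.
Expected payoff of R3: (1/4)·(-5) + (1/2)·4 + (1/4)·5 = 2.
The largest is 17/4, so the row player's best response is R1.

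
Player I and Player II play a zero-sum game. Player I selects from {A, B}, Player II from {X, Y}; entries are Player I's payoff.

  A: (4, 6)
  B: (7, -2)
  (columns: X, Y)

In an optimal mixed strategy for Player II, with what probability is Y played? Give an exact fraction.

Row minima: A → 4, B → -2; maximin = 4.
Column maxima: X → 7, Y → 6; minimax = 6.
4 ≠ 6, so there is no saddle point; optimal play is mixed.
Let Player I play A with probability p. Expected payoff against X: 4p + 7(1−p) = −3p + 7; against Y: 6p + (-2)(1−p) = 8p − 2.
Setting these equal: −3p + 7 = 8p − 2 ⇒ −11p = -9 ⇒ p = 9/11, and the value is (-3)·(9/11) + 7 = 50/11.
For Player II: with q = P(X), equating A's and B's payoffs gives −2q + 6 = 9q − 2 ⇒ q = 8/11.

3/11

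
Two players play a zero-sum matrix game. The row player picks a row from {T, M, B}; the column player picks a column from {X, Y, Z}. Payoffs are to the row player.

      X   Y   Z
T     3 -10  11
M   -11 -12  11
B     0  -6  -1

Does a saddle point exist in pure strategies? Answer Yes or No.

Row minima: T → -10, M → -12, B → -6; maximin = -6.
Column maxima: X → 3, Y → -6, Z → 11; minimax = -6.
maximin = minimax = -6, so a saddle point exists.

Yes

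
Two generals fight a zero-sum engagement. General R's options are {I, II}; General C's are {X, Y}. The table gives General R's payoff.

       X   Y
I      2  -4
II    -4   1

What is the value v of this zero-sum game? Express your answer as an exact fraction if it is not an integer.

Row minima: I → -4, II → -4; maximin = -4.
Column maxima: X → 2, Y → 1; minimax = 1.
-4 ≠ 1, so there is no saddle point; optimal play is mixed.
Let General R play I with probability p. Expected payoff against X: 2p + (-4)(1−p) = 6p − 4; against Y: (-4)p + 1(1−p) = −5p + 1.
Setting these equal: 6p − 4 = −5p + 1 ⇒ 11p = 5 ⇒ p = 5/11, and the value is (6)·(5/11) − 4 = -14/11.
For General C: with q = P(X), equating I's and II's payoffs gives 6q − 4 = −5q + 1 ⇒ q = 5/11.

-14/11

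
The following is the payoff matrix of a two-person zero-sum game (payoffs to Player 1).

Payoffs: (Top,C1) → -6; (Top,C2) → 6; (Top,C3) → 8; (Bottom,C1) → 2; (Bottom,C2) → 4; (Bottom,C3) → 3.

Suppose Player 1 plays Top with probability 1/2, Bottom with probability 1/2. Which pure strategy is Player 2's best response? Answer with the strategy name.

C1

If Player 2 plays C1, Player 1's expected payoff is (1/2)·(-6) + (1/2)·2 = -2.
If Player 2 plays C2, Player 1's expected payoff is (1/2)·6 + (1/2)·4 = 5.
If Player 2 plays C3, Player 1's expected payoff is (1/2)·8 + (1/2)·3 = 11/2.
Player 2 minimizes Player 1's payoff; the smallest is -2, so the best response is C1.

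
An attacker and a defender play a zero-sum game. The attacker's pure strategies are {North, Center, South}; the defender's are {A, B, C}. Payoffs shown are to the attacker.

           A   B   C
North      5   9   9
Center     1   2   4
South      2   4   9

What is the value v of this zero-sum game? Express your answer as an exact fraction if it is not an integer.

5

Row minima: North → 5, Center → 1, South → 2; maximin = 5.
Column maxima: A → 5, B → 9, C → 9; minimax = 5.
Since maximin = minimax = 5, there is a saddle point and the value is 5.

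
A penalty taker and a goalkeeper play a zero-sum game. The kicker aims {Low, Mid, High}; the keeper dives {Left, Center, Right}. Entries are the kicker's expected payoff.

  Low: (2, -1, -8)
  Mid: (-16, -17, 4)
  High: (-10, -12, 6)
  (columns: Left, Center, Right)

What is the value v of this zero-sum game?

Row minima: Low → -8, Mid → -17, High → -12; maximin = -8.
Column maxima: Left → 2, Center → -1, Right → 6; minimax = -1.
-8 ≠ -1, so there is no saddle point; optimal play is mixed.
Mid is strictly dominated by High, so the kicker never plays it.
Left is strictly dominated by Center (it gives the kicker strictly more in every row), so the keeper never plays it.
On the remaining 2×2 (Low, High vs Center, Right):
Let the kicker play Low with probability p. Expected payoff against Center: (-1)p + (-12)(1−p) = 11p − 12; against Right: (-8)p + 6(1−p) = −14p + 6.
Setting these equal: 11p − 12 = −14p + 6 ⇒ 25p = 18 ⇒ p = 18/25, and the value is (11)·(18/25) − 12 = -102/25.
For the keeper: with q = P(Center), equating Low's and High's payoffs gives 7q − 8 = −18q + 6 ⇒ q = 14/25.

-102/25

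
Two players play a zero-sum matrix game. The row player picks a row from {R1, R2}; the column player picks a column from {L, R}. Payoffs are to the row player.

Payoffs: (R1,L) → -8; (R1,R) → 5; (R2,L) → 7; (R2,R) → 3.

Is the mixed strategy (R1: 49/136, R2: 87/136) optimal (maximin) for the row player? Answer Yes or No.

Against L this mix gives (49/136)·(-8) + (87/136)·7 = 217/136.
Against R this mix gives (49/136)·5 + (87/136)·3 = 253/68.
The column player will play L, holding the row player to 217/136. Shifting weight toward the row that does better against L would raise this floor (the equalizing mix achieves 59/17 against both L and R), so the proposed strategy is not optimal.

No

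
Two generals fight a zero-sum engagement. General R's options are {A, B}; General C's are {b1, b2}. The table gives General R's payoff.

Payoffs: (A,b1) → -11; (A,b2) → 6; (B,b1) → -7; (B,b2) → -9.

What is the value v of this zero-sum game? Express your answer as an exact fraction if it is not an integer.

-141/19

Row minima: A → -11, B → -9; maximin = -9.
Column maxima: b1 → -7, b2 → 6; minimax = -7.
-9 ≠ -7, so there is no saddle point; optimal play is mixed.
Let General R play A with probability p. Expected payoff against b1: (-11)p + (-7)(1−p) = −4p − 7; against b2: 6p + (-9)(1−p) = 15p − 9.
Setting these equal: −4p − 7 = 15p − 9 ⇒ −19p = -2 ⇒ p = 2/19, and the value is (-4)·(2/19) − 7 = -141/19.
For General C: with q = P(b1), equating A's and B's payoffs gives −17q + 6 = 2q − 9 ⇒ q = 15/19.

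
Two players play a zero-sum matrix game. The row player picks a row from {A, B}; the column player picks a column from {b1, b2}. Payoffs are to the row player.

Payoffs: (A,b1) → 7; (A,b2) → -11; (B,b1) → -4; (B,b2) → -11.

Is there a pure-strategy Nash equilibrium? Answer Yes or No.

Row minima: A → -11, B → -11; maximin = -11.
Column maxima: b1 → 7, b2 → -11; minimax = -11.
maximin = minimax = -11, so a saddle point exists.

Yes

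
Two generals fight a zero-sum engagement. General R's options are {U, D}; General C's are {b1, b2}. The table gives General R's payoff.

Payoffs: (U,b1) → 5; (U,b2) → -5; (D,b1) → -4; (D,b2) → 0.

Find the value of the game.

-10/7

Row minima: U → -5, D → -4; maximin = -4.
Column maxima: b1 → 5, b2 → 0; minimax = 0.
-4 ≠ 0, so there is no saddle point; optimal play is mixed.
Let General R play U with probability p. Expected payoff against b1: 5p + (-4)(1−p) = 9p − 4; against b2: (-5)p + 0(1−p) = −5p.
Setting these equal: 9p − 4 = −5p ⇒ 14p = 4 ⇒ p = 2/7, and the value is (9)·(2/7) − 4 = -10/7.
For General C: with q = P(b1), equating U's and D's payoffs gives 10q − 5 = −4q ⇒ q = 5/14.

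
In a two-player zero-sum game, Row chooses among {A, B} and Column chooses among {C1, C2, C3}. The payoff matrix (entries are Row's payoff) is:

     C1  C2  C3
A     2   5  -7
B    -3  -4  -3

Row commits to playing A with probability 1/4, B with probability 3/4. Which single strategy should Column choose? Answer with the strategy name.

C3

If Column plays C1, Row's expected payoff is (1/4)·2 + (3/4)·(-3) = -7/4.
If Column plays C2, Row's expected payoff is (1/4)·5 + (3/4)·(-4) = -7/4.
If Column plays C3, Row's expected payoff is (1/4)·(-7) + (3/4)·(-3) = -4.
Column minimizes Row's payoff; the smallest is -4, so the best response is C3.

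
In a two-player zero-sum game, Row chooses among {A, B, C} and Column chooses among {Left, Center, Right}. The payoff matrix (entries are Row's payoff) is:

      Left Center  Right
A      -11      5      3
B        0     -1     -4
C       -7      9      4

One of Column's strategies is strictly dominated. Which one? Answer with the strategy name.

Right holds Row's payoff strictly below Center in every row: 3 < 5, -4 < -1, 4 < 9.
So Center is strictly dominated for Column.

Center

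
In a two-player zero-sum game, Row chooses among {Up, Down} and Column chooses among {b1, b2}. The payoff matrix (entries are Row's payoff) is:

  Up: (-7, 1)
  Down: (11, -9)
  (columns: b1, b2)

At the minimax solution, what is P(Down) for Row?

2/7

Row minima: Up → -7, Down → -9; maximin = -7.
Column maxima: b1 → 11, b2 → 1; minimax = 1.
-7 ≠ 1, so there is no saddle point; optimal play is mixed.
Let Row play Up with probability p. Expected payoff against b1: (-7)p + 11(1−p) = −18p + 11; against b2: 1p + (-9)(1−p) = 10p − 9.
Setting these equal: −18p + 11 = 10p − 9 ⇒ −28p = -20 ⇒ p = 5/7, and the value is (-18)·(5/7) + 11 = -13/7.
For Column: with q = P(b1), equating Up's and Down's payoffs gives −8q + 1 = 20q − 9 ⇒ q = 5/14.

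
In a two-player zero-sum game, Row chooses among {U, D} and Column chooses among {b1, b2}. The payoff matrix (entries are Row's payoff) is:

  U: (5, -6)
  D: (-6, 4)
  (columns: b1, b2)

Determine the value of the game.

-16/21

Row minima: U → -6, D → -6; maximin = -6.
Column maxima: b1 → 5, b2 → 4; minimax = 4.
-6 ≠ 4, so there is no saddle point; optimal play is mixed.
Let Row play U with probability p. Expected payoff against b1: 5p + (-6)(1−p) = 11p − 6; against b2: (-6)p + 4(1−p) = −10p + 4.
Setting these equal: 11p − 6 = −10p + 4 ⇒ 21p = 10 ⇒ p = 10/21, and the value is (11)·(10/21) − 6 = -16/21.
For Column: with q = P(b1), equating U's and D's payoffs gives 11q − 6 = −10q + 4 ⇒ q = 10/21.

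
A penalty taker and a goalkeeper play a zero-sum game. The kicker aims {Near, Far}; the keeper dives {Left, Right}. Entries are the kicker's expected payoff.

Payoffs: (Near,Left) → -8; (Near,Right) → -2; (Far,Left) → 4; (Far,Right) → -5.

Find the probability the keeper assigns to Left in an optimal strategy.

1/5

Row minima: Near → -8, Far → -5; maximin = -5.
Column maxima: Left → 4, Right → -2; minimax = -2.
-5 ≠ -2, so there is no saddle point; optimal play is mixed.
Let the kicker play Near with probability p. Expected payoff against Left: (-8)p + 4(1−p) = −12p + 4; against Right: (-2)p + (-5)(1−p) = 3p − 5.
Setting these equal: −12p + 4 = 3p − 5 ⇒ −15p = -9 ⇒ p = 3/5, and the value is (-12)·(3/5) + 4 = -16/5.
For the keeper: with q = P(Left), equating Near's and Far's payoffs gives −6q − 2 = 9q − 5 ⇒ q = 1/5.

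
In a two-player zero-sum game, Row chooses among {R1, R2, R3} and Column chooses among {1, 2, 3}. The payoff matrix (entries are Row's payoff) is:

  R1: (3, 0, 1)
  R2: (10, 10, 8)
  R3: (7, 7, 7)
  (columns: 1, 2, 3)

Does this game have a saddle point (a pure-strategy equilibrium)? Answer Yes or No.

Row minima: R1 → 0, R2 → 8, R3 → 7; maximin = 8.
Column maxima: 1 → 10, 2 → 10, 3 → 8; minimax = 8.
maximin = minimax = 8, so a saddle point exists.

Yes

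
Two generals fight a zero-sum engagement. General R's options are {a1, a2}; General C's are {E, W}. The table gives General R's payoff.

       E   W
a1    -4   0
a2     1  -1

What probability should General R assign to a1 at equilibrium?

Row minima: a1 → -4, a2 → -1; maximin = -1.
Column maxima: E → 1, W → 0; minimax = 0.
-1 ≠ 0, so there is no saddle point; optimal play is mixed.
Let General R play a1 with probability p. Expected payoff against E: (-4)p + 1(1−p) = −5p + 1; against W: 0p + (-1)(1−p) = p − 1.
Setting these equal: −5p + 1 = p − 1 ⇒ −6p = -2 ⇒ p = 1/3, and the value is (-5)·(1/3) + 1 = -2/3.
For General C: with q = P(E), equating a1's and a2's payoffs gives −4q = 2q − 1 ⇒ q = 1/6.

1/3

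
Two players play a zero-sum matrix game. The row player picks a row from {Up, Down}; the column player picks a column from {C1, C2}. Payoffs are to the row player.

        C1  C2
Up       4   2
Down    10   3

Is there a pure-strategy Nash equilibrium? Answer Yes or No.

Yes

Row minima: Up → 2, Down → 3; maximin = 3.
Column maxima: C1 → 10, C2 → 3; minimax = 3.
maximin = minimax = 3, so a saddle point exists.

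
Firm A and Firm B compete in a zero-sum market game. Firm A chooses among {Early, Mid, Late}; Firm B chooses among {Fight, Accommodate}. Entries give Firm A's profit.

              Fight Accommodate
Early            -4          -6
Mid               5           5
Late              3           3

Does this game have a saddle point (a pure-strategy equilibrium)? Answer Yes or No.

Yes

Row minima: Early → -6, Mid → 5, Late → 3; maximin = 5.
Column maxima: Fight → 5, Accommodate → 5; minimax = 5.
maximin = minimax = 5, so a saddle point exists.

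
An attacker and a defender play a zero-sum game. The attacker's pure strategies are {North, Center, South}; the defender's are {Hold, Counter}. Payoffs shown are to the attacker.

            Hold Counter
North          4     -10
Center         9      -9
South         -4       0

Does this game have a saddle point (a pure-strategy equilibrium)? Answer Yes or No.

Row minima: North → -10, Center → -9, South → -4; maximin = -4.
Column maxima: Hold → 9, Counter → 0; minimax = 0.
-4 ≠ 0, so no pure-strategy equilibrium exists.

No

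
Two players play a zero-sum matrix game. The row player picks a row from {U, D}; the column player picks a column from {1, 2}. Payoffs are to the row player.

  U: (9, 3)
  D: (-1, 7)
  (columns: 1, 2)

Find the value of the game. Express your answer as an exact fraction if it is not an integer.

33/7

Row minima: U → 3, D → -1; maximin = 3.
Column maxima: 1 → 9, 2 → 7; minimax = 7.
3 ≠ 7, so there is no saddle point; optimal play is mixed.
Let the row player play U with probability p. Expected payoff against 1: 9p + (-1)(1−p) = 10p − 1; against 2: 3p + 7(1−p) = −4p + 7.
Setting these equal: 10p − 1 = −4p + 7 ⇒ 14p = 8 ⇒ p = 4/7, and the value is (10)·(4/7) − 1 = 33/7.
For the column player: with q = P(1), equating U's and D's payoffs gives 6q + 3 = −8q + 7 ⇒ q = 2/7.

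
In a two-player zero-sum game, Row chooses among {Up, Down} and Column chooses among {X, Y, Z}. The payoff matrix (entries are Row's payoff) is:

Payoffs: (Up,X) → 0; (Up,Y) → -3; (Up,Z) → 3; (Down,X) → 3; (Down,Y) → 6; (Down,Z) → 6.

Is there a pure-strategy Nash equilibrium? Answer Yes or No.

Yes

Row minima: Up → -3, Down → 3; maximin = 3.
Column maxima: X → 3, Y → 6, Z → 6; minimax = 3.
maximin = minimax = 3, so a saddle point exists.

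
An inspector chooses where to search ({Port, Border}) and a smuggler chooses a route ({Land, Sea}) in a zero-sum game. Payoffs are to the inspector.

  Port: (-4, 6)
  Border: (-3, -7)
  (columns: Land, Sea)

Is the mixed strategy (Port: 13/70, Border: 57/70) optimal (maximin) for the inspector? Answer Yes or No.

Against Land this mix gives (13/70)·(-4) + (57/70)·(-3) = -223/70.
Against Sea this mix gives (13/70)·6 + (57/70)·(-7) = -321/70.
The smuggler will play Sea, holding the inspector to -321/70. Shifting weight toward the row that does better against Sea would raise this floor (the equalizing mix achieves -23/7 against both Sea and Land), so the proposed strategy is not optimal.

No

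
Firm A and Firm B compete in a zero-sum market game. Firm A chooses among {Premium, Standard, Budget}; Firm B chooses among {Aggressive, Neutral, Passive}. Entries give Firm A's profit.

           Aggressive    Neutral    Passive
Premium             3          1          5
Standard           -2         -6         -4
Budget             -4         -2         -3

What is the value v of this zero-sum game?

1

Row minima: Premium → 1, Standard → -6, Budget → -4; maximin = 1.
Column maxima: Aggressive → 3, Neutral → 1, Passive → 5; minimax = 1.
Since maximin = minimax = 1, there is a saddle point and the value is 1.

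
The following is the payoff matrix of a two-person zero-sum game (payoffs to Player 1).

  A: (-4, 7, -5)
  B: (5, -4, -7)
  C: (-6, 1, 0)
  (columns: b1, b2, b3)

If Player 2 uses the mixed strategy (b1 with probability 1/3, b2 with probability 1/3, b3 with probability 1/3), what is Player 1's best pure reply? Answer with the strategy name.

A

Expected payoff of A: (1/3)·(-4) + (1/3)·7 + (1/3)·(-5) = -2/3.
Expected payoff of B: (1/3)·5 + (1/3)·(-4) + (1/3)·(-7) = -2.
Expected payoff of C: (1/3)·(-6) + (1/3)·1 + (1/3)·0 = -5/3.
The largest is -2/3, so Player 1's best response is A.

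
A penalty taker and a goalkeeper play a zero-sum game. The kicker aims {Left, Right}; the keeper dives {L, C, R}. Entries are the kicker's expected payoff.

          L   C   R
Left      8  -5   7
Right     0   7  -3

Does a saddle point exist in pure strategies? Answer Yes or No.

Row minima: Left → -5, Right → -3; maximin = -3.
Column maxima: L → 8, C → 7, R → 7; minimax = 7.
-3 ≠ 7, so no pure-strategy equilibrium exists.

No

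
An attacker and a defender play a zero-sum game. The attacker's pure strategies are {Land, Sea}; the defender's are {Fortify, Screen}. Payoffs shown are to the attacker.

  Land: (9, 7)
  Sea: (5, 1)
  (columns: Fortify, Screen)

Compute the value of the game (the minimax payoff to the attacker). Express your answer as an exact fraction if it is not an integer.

Row minima: Land → 7, Sea → 1; maximin = 7.
Column maxima: Fortify → 9, Screen → 7; minimax = 7.
Since maximin = minimax = 7, there is a saddle point and the value is 7.

7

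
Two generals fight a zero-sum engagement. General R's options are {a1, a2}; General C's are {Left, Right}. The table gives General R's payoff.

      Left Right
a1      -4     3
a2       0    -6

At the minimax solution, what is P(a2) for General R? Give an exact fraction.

Row minima: a1 → -4, a2 → -6; maximin = -4.
Column maxima: Left → 0, Right → 3; minimax = 0.
-4 ≠ 0, so there is no saddle point; optimal play is mixed.
Let General R play a1 with probability p. Expected payoff against Left: (-4)p + 0(1−p) = −4p; against Right: 3p + (-6)(1−p) = 9p − 6.
Setting these equal: −4p = 9p − 6 ⇒ −13p = -6 ⇒ p = 6/13, and the value is (-4)·(6/13) = -24/13.
For General C: with q = P(Left), equating a1's and a2's payoffs gives −7q + 3 = 6q − 6 ⇒ q = 9/13.

7/13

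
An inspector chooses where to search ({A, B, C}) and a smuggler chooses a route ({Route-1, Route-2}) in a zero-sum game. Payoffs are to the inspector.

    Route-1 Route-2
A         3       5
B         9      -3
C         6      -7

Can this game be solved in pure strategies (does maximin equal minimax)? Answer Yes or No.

No

Row minima: A → 3, B → -3, C → -7; maximin = 3.
Column maxima: Route-1 → 9, Route-2 → 5; minimax = 5.
3 ≠ 5, so no pure-strategy equilibrium exists.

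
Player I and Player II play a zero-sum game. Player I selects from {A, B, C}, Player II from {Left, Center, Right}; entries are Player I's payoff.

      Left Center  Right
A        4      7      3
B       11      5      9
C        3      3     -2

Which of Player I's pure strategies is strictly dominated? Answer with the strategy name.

C

A gives a strictly higher payoff than C against every column: 4 > 3, 7 > 3, 3 > -2.
So C is strictly dominated and Player I never plays it.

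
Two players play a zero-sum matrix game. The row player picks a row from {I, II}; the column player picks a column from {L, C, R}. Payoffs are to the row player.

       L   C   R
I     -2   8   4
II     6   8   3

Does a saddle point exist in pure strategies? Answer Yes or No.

Row minima: I → -2, II → 3; maximin = 3.
Column maxima: L → 6, C → 8, R → 4; minimax = 4.
3 ≠ 4, so no pure-strategy equilibrium exists.

No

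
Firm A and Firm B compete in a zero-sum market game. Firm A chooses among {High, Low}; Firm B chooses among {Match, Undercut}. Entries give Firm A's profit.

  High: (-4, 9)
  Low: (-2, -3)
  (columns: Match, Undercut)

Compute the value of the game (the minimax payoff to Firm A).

Row minima: High → -4, Low → -3; maximin = -3.
Column maxima: Match → -2, Undercut → 9; minimax = -2.
-3 ≠ -2, so there is no saddle point; optimal play is mixed.
Let Firm A play High with probability p. Expected payoff against Match: (-4)p + (-2)(1−p) = −2p − 2; against Undercut: 9p + (-3)(1−p) = 12p − 3.
Setting these equal: −2p − 2 = 12p − 3 ⇒ −14p = -1 ⇒ p = 1/14, and the value is (-2)·(1/14) − 2 = -15/7.
For Firm B: with q = P(Match), equating High's and Low's payoffs gives −13q + 9 = q − 3 ⇒ q = 6/7.

-15/7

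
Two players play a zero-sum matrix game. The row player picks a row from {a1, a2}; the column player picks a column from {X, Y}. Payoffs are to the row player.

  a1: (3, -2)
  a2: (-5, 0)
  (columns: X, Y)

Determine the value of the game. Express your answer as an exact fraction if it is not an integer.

-1

Row minima: a1 → -2, a2 → -5; maximin = -2.
Column maxima: X → 3, Y → 0; minimax = 0.
-2 ≠ 0, so there is no saddle point; optimal play is mixed.
Let the row player play a1 with probability p. Expected payoff against X: 3p + (-5)(1−p) = 8p − 5; against Y: (-2)p + 0(1−p) = −2p.
Setting these equal: 8p − 5 = −2p ⇒ 10p = 5 ⇒ p = 1/2, and the value is (8)·(1/2) − 5 = -1.
For the column player: with q = P(X), equating a1's and a2's payoffs gives 5q − 2 = −5q ⇒ q = 1/5.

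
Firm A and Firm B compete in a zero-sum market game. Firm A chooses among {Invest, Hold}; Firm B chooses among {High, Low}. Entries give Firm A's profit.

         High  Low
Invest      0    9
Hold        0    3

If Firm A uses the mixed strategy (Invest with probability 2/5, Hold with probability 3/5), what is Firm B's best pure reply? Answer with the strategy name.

If Firm B plays High, Firm A's expected payoff is (2/5)·0 + (3/5)·0 = 0.
If Firm B plays Low, Firm A's expected payoff is (2/5)·9 + (3/5)·3 = 27/5.
Firm B minimizes Firm A's payoff; the smallest is 0, so the best response is High.

High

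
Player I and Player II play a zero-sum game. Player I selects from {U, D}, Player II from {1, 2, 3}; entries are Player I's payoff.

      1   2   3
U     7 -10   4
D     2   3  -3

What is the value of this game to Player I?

-9/10

Row minima: U → -10, D → -3; maximin = -3.
Column maxima: 1 → 7, 2 → 3, 3 → 4; minimax = 3.
-3 ≠ 3, so there is no saddle point; optimal play is mixed.
1 is strictly dominated by 3 (it gives Player I strictly more in every row), so Player II never plays it.
On the remaining 2×2 (U, D vs 2, 3):
Let Player I play U with probability p. Expected payoff against 2: (-10)p + 3(1−p) = −13p + 3; against 3: 4p + (-3)(1−p) = 7p − 3.
Setting these equal: −13p + 3 = 7p − 3 ⇒ −20p = -6 ⇒ p = 3/10, and the value is (-13)·(3/10) + 3 = -9/10.
For Player II: with q = P(2), equating U's and D's payoffs gives −14q + 4 = 6q − 3 ⇒ q = 7/20.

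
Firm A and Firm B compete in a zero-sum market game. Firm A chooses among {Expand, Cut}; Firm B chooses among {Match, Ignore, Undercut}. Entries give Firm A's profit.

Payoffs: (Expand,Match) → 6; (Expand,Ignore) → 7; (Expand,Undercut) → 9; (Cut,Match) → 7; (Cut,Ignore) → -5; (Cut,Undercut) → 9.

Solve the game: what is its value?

79/13

Row minima: Expand → 6, Cut → -5; maximin = 6.
Column maxima: Match → 7, Ignore → 7, Undercut → 9; minimax = 7.
6 ≠ 7, so there is no saddle point; optimal play is mixed.
Undercut is strictly dominated by Match (it gives Firm A strictly more in every row), so Firm B never plays it.
On the remaining 2×2 (Expand, Cut vs Match, Ignore):
Let Firm A play Expand with probability p. Expected payoff against Match: 6p + 7(1−p) = −p + 7; against Ignore: 7p + (-5)(1−p) = 12p − 5.
Setting these equal: −p + 7 = 12p − 5 ⇒ −13p = -12 ⇒ p = 12/13, and the value is (-1)·(12/13) + 7 = 79/13.
For Firm B: with q = P(Match), equating Expand's and Cut's payoffs gives −q + 7 = 12q − 5 ⇒ q = 12/13.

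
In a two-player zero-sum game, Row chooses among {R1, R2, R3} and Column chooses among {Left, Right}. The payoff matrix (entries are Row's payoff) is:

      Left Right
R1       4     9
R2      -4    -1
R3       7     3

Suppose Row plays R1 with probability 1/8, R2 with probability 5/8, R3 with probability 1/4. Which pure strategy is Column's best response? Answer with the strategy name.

If Column plays Left, Row's expected payoff is (1/8)·4 + (5/8)·(-4) + (1/4)·7 = -1/4.
If Column plays Right, Row's expected payoff is (1/8)·9 + (5/8)·(-1) + (1/4)·3 = 5/4.
Column minimizes Row's payoff; the smallest is -1/4, so the best response is Left.

Left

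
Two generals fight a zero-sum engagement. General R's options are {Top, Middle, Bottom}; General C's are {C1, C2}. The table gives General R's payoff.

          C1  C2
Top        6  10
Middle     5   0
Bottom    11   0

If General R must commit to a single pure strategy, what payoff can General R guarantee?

6

Row minima: Top → 6, Middle → 0, Bottom → 0.
The best of these is 6.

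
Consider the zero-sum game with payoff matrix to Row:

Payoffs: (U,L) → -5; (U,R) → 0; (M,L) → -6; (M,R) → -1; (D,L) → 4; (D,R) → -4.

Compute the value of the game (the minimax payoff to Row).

-20/13

Row minima: U → -5, M → -6, D → -4; maximin = -4.
Column maxima: L → 4, R → 0; minimax = 0.
-4 ≠ 0, so there is no saddle point; optimal play is mixed.
M is strictly dominated by U, so Row never plays it.
On the remaining 2×2 (U, D vs L, R):
Let Row play U with probability p. Expected payoff against L: (-5)p + 4(1−p) = −9p + 4; against R: 0p + (-4)(1−p) = 4p − 4.
Setting these equal: −9p + 4 = 4p − 4 ⇒ −13p = -8 ⇒ p = 8/13, and the value is (-9)·(8/13) + 4 = -20/13.
For Column: with q = P(L), equating U's and D's payoffs gives −5q = 8q − 4 ⇒ q = 4/13.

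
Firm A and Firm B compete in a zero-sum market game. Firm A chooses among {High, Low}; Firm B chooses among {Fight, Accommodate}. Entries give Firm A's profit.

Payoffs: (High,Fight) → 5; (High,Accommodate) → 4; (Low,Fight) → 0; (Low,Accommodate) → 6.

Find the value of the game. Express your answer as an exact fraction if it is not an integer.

30/7

Row minima: High → 4, Low → 0; maximin = 4.
Column maxima: Fight → 5, Accommodate → 6; minimax = 5.
4 ≠ 5, so there is no saddle point; optimal play is mixed.
Let Firm A play High with probability p. Expected payoff against Fight: 5p + 0(1−p) = 5p; against Accommodate: 4p + 6(1−p) = −2p + 6.
Setting these equal: 5p = −2p + 6 ⇒ 7p = 6 ⇒ p = 6/7, and the value is (5)·(6/7) = 30/7.
For Firm B: with q = P(Fight), equating High's and Low's payoffs gives q + 4 = −6q + 6 ⇒ q = 2/7.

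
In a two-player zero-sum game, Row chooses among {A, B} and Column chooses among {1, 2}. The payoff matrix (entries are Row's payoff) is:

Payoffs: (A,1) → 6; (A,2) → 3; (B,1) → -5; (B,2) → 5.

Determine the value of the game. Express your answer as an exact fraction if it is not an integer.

Row minima: A → 3, B → -5; maximin = 3.
Column maxima: 1 → 6, 2 → 5; minimax = 5.
3 ≠ 5, so there is no saddle point; optimal play is mixed.
Let Row play A with probability p. Expected payoff against 1: 6p + (-5)(1−p) = 11p − 5; against 2: 3p + 5(1−p) = −2p + 5.
Setting these equal: 11p − 5 = −2p + 5 ⇒ 13p = 10 ⇒ p = 10/13, and the value is (11)·(10/13) − 5 = 45/13.
For Column: with q = P(1), equating A's and B's payoffs gives 3q + 3 = −10q + 5 ⇒ q = 2/13.

45/13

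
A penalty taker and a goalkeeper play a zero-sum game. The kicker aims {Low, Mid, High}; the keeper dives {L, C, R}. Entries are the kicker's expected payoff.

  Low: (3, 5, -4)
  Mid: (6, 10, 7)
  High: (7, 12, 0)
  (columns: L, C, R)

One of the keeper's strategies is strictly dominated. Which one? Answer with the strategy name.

L holds the kicker's payoff strictly below C in every row: 3 < 5, 6 < 10, 7 < 12.
So C is strictly dominated for the keeper.

C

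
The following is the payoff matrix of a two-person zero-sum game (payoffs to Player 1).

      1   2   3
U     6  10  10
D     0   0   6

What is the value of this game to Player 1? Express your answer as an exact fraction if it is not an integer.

6

Row minima: U → 6, D → 0; maximin = 6.
Column maxima: 1 → 6, 2 → 10, 3 → 10; minimax = 6.
Since maximin = minimax = 6, there is a saddle point and the value is 6.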